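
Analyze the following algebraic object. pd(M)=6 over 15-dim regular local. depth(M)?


pd+depth=depth(R)=15
depth=15-6=9


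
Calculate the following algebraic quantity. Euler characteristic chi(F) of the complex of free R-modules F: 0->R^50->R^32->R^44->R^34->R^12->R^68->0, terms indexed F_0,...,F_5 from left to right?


chi = sum (-1)^i * rank:
(-1)^0*50=50
(-1)^1*32=-32
(-1)^2*44=44
(-1)^3*34=-34
(-1)^4*12=12
(-1)^5*68=-68
chi=-28


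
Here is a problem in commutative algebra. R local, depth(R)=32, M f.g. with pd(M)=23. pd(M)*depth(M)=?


pd+depth=32
depth=32-23=9
pd*depth=23*9=207


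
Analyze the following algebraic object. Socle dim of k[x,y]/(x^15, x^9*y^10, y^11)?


Socle = ann(m) = span of standard monomials u with x*u, y*u in I (staircase corners).
Minimal generators: x^15, x^9*y^10, y^11
Corners: x^8y^10, x^14y^9
Socle dim=2


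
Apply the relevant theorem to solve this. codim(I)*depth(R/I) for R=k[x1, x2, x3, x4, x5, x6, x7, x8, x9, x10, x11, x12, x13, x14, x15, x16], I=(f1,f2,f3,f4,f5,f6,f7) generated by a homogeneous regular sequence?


codim=7, depth=dim(R/I)=16-7=9
Product=7*9=63


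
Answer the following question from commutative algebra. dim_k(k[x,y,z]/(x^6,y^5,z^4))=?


Basis: x^iy^jz^k, i<6,j<5,k<4
6*5*4=120


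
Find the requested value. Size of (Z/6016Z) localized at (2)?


2-primary part: 6016=2^7*47
Size=2^7=128


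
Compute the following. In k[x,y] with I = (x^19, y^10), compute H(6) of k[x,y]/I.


k[x,y], I = (x^19, y^10), d = 6
Need i < 19 and d-i < 10.
Range: 0 <= i <= 6.
H(6) = 7


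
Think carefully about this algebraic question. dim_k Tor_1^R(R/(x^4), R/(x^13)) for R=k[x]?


Tor_1(R/I,R/J)=(I cap J)/IJ=(x^13)/(x^17)
dim=17-13=min(4,13)=4


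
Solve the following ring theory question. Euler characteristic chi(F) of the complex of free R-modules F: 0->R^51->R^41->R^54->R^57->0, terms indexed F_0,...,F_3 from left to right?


chi = sum (-1)^i * rank:
(-1)^0*51=51
(-1)^1*41=-41
(-1)^2*54=54
(-1)^3*57=-57
chi=7


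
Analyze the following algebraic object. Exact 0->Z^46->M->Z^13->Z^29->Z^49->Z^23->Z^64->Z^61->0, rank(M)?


Alt sum=0:
(-1)^0*46 + (-1)^1*? + (-1)^2*13 + (-1)^3*29 + (-1)^4*49 + (-1)^5*23 + (-1)^6*64 + (-1)^7*61=0
rank(M)=59


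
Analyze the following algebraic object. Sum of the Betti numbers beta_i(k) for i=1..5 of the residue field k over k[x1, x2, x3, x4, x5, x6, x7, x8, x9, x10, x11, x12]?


Koszul resolution: beta_i(k)=C(n,i), n=12
C(12,1)=12, C(12,2)=66, C(12,3)=220, C(12,4)=495, C(12,5)=792
Sum=1585


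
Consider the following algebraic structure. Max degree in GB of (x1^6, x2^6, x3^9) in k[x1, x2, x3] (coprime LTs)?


Pure powers, coprime LTs => already GB.
Degrees: 6, 6, 9
Max=9


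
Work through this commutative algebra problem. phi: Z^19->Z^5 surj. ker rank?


rank(ker) = 19-5 = 14


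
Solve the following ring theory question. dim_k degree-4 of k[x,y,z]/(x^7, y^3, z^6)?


Need i<7, j<3, k<6 with i+j+k=4.
For each i, j ranges over max(0,4-i-5)..min(2,4-i):
  i=0: j in [0,2] -> 3
  i=1: j in [0,2] -> 3
  i=2: j in [0,2] -> 3
  i=3: j in [0,1] -> 2
  i=4: j in [0,0] -> 1
H(4) = 3+3+3+2+1 = 12


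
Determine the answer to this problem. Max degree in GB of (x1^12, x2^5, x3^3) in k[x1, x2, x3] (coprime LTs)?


Pure powers, coprime LTs => already GB.
Degrees: 12, 5, 3
Max=12


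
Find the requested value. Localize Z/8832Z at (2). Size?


2-primary part: 8832=2^7*69
Size=2^7=128


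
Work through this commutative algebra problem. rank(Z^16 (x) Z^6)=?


rank(M(x)N) = rank(M)*rank(N)
16*6 = 96


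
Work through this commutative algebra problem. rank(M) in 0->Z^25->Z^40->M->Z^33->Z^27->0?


Alt sum=0:
(-1)^0*25 + (-1)^1*40 + (-1)^2*? + (-1)^3*33 + (-1)^4*27=0
rank(M)=21


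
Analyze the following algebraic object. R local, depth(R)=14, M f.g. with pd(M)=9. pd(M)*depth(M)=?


pd+depth=14
depth=14-9=5
pd*depth=9*5=45


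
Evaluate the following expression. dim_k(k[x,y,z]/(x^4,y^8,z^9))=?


Basis: x^iy^jz^k, i<4,j<8,k<9
4*8*9=288


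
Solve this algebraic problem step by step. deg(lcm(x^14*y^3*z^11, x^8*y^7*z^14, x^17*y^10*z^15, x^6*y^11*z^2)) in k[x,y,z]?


lcm = componentwise max:
x: max(14,8,17,6)=17
y: max(3,7,10,11)=11
z: max(11,14,15,2)=15
Total=17+11+15=43


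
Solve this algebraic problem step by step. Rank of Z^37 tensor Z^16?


rank(M(x)N) = rank(M)*rank(N)
37*16 = 592


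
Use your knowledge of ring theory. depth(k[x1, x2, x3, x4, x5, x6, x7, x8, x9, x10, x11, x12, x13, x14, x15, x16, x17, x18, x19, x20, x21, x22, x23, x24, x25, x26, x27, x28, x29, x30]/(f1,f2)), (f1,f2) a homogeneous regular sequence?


depth(R)=30
depth(R/I)=30-2=28


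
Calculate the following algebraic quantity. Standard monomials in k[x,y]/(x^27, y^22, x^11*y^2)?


k[x,y]/I, I = (x^27, y^22, x^11*y^2)
Rect: 27x22=594. Corner: (27-11)x(22-2)=320.
dim = 594-320 = 274


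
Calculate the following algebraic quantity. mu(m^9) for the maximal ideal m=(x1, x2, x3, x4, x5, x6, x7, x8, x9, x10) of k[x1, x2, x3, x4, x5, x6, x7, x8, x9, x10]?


Graded Nakayama: mu(m^d) = dim_k (m^d/m^(d+1)) = #degree-9 monomials in 10 vars
C(n+d-1,d)=C(18,9)=48620


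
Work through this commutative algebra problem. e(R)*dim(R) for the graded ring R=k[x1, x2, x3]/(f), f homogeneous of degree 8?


e(R)=deg(f)=8, dim(R)=3-1=2
e*dim=8*2=16


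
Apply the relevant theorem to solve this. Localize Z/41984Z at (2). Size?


2-primary part: 41984=2^10*41
Size=2^10=1024


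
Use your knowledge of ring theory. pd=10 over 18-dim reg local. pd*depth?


pd+depth=18
depth=18-10=8
pd*depth=10*8=80


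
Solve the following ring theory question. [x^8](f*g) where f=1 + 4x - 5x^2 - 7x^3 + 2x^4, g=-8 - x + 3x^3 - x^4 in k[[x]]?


[x^8] = sum a_i*b_j, i+j=8
  2*-1=-2
Sum=-2


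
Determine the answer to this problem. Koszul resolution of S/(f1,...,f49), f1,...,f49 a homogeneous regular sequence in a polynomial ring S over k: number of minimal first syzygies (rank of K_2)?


Regular sequence => Koszul complex is the minimal free resolution.
Syz_1 minimally generated by Koszul relations f_i*e_j - f_j*e_i (i<j): mu(Syz_1) = beta_2 = C(m,2) = m(m-1)/2
m=49
49*48/2 = 1176


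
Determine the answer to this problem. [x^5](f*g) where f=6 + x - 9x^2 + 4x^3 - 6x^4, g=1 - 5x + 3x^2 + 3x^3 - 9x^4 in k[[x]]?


[x^5] = sum a_i*b_j, i+j=5
  1*-9=-9
  -9*3=-27
  4*3=12
  -6*-5=30
Sum=6


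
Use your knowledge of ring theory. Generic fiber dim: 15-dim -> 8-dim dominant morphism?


dim(fiber)=dim(X)-dim(Y)=15-8=7


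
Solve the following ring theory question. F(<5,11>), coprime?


gcd(5,11)=1 => F=ab-a-b=5*11-5-11=55-16=39


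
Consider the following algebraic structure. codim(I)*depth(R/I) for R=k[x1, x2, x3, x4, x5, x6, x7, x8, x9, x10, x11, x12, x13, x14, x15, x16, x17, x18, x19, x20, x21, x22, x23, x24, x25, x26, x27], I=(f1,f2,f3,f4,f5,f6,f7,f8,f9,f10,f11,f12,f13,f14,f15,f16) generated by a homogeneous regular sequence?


codim=16, depth=dim(R/I)=27-16=11
Product=16*11=176


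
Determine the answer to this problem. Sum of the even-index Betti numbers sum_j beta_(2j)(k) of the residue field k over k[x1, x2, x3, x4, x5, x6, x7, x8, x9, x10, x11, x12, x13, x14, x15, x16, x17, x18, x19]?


Koszul resolution: beta_i(k)=C(n,i), n=19
sum_even C(19,i) = 2^(n-1) = 2^18 = 262144


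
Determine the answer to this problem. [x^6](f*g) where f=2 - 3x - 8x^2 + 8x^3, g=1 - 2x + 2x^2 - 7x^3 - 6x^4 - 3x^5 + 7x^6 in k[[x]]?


[x^6] = sum a_i*b_j, i+j=6
  2*7=14
  -3*-3=9
  -8*-6=48
  8*-7=-56
Sum=15


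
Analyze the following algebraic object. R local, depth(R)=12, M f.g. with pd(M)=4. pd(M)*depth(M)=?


pd+depth=12
depth=12-4=8
pd*depth=4*8=32


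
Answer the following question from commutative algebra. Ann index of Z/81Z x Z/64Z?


Exponent = lcm of the cyclic orders; pairwise coprime => product.
3^4*2^6=81*64=5184


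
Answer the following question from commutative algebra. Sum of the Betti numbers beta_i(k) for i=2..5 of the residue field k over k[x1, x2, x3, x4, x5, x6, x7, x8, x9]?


Koszul resolution: beta_i(k)=C(n,i), n=9
C(9,2)=36, C(9,3)=84, C(9,4)=126, C(9,5)=126
Sum=372


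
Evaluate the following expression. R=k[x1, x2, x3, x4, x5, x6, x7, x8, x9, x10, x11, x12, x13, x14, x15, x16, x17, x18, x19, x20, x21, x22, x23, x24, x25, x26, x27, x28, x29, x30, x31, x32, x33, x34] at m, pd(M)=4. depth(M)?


pd+depth=depth(R)=34
depth=34-4=30


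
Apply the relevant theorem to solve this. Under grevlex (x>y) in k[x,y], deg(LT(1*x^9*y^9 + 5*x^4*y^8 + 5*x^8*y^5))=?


LT: 1*x^9*y^9
deg_x=9, deg_y=9
Total=9+9=18


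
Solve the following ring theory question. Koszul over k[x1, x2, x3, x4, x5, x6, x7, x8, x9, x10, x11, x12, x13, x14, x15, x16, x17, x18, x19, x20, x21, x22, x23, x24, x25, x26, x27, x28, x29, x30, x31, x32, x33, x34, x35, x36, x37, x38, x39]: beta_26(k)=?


C(n,i)=C(39,26)=8122425444


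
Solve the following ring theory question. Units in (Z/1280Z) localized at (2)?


Local ring = Z/256Z.
phi(256) = 2^7*(2-1) = 128


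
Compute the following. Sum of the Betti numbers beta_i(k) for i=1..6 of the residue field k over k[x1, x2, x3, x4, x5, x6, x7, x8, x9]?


Koszul resolution: beta_i(k)=C(n,i), n=9
C(9,1)=9, C(9,2)=36, C(9,3)=84, C(9,4)=126, C(9,5)=126, C(9,6)=84
Sum=465


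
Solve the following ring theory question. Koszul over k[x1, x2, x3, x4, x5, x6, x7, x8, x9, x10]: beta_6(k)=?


C(n,i)=C(10,6)=210


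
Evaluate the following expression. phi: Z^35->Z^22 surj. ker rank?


rank(ker) = 35-22 = 13


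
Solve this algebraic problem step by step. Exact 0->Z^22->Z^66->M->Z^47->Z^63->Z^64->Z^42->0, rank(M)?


Alt sum=0:
(-1)^0*22 + (-1)^1*66 + (-1)^2*? + (-1)^3*47 + (-1)^4*63 + (-1)^5*64 + (-1)^6*42=0
rank(M)=50


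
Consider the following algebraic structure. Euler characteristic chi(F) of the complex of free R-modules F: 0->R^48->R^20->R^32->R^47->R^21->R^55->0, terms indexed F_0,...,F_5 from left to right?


chi = sum (-1)^i * rank:
(-1)^0*48=48
(-1)^1*20=-20
(-1)^2*32=32
(-1)^3*47=-47
(-1)^4*21=21
(-1)^5*55=-55
chi=-21


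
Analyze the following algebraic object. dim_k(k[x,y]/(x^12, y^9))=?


Basis: x^i*y^j, i<12, j<9
12*9=108


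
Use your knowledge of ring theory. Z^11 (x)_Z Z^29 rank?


rank(M(x)N) = rank(M)*rank(N)
11*29 = 319


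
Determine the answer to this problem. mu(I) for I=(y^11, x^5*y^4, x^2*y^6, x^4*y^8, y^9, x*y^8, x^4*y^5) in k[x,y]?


Remove redundant (divisible by others).
y^11 redundant.
x^4*y^8 redundant.
Min: x^5*y^4, x^4*y^5, x^2*y^6, x*y^8, y^9
Count=5


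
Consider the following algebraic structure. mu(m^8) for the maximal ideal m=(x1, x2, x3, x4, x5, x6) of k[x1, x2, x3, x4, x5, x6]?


Graded Nakayama: mu(m^d) = dim_k (m^d/m^(d+1)) = #degree-8 monomials in 6 vars
C(n+d-1,d)=C(13,8)=1287


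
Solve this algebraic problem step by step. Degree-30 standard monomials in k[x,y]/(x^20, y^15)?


k[x,y], I = (x^20, y^15), d = 30
Need i < 20 and d-i < 15.
Range: 16 <= i <= 19.
H(30) = 4


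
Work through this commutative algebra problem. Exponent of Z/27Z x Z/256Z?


Exponent = lcm of the cyclic orders; pairwise coprime => product.
3^3*2^8=27*256=6912


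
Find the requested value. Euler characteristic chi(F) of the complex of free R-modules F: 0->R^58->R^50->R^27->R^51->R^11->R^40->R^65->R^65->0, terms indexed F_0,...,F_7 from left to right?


chi = sum (-1)^i * rank:
(-1)^0*58=58
(-1)^1*50=-50
(-1)^2*27=27
(-1)^3*51=-51
(-1)^4*11=11
(-1)^5*40=-40
(-1)^6*65=65
(-1)^7*65=-65
chi=-45


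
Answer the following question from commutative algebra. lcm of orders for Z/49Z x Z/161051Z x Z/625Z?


Exponent = lcm of the cyclic orders; pairwise coprime => product.
7^2*11^5*5^4=49*161051*625=4932186875


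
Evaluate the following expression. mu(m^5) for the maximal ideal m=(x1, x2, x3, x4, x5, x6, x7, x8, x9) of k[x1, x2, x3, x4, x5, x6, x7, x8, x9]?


Graded Nakayama: mu(m^d) = dim_k (m^d/m^(d+1)) = #degree-5 monomials in 9 vars
C(n+d-1,d)=C(13,5)=1287


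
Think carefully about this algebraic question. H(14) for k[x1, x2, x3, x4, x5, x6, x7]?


C(d+n-1,n-1)=C(20,6)=38760


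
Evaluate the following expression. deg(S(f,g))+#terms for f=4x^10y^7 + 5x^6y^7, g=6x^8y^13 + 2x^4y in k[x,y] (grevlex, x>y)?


LT(f)=4x^10y^7, LT(g)=6x^8y^13
lcm(LM)=x^10y^13
S(f,g) (scaled by 24 to clear denominators) = 6y^6*f - 4x^2*g = 30x^6y^13 - 8x^6y
2 terms, deg 19.
19+2=21


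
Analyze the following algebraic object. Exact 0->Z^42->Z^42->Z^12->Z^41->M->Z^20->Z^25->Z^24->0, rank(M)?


Alt sum=0:
(-1)^0*42 + (-1)^1*42 + (-1)^2*12 + (-1)^3*41 + (-1)^4*? + (-1)^5*20 + (-1)^6*25 + (-1)^7*24=0
rank(M)=48


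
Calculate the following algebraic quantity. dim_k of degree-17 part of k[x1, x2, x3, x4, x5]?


C(d+n-1,n-1)=C(21,4)=5985


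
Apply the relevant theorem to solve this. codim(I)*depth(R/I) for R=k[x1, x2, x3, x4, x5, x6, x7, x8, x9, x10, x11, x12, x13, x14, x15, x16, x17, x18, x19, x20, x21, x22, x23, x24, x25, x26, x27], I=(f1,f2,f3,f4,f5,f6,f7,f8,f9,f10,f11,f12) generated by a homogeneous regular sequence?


codim=12, depth=dim(R/I)=27-12=15
Product=12*15=180


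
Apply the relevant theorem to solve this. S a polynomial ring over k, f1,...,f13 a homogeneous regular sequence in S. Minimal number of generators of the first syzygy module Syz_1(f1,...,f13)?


Regular sequence => Koszul complex is the minimal free resolution.
Syz_1 minimally generated by Koszul relations f_i*e_j - f_j*e_i (i<j): mu(Syz_1) = beta_2 = C(m,2) = m(m-1)/2
m=13
13*12/2 = 78


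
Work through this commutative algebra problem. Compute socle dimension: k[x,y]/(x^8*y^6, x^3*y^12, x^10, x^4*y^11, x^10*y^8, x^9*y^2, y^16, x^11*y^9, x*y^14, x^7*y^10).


Socle = ann(m) = span of standard monomials u with x*u, y*u in I (staircase corners).
Redundant generators: x^11*y^9, x^10*y^8
Minimal generators: x^10, x^9*y^2, x^8*y^6, x^7*y^10, x^4*y^11, x^3*y^12, x*y^14, y^16
Corners: y^15, x^2y^13, x^3y^11, x^6y^10, x^7y^9, x^8y^5, x^9y
Socle dim=7


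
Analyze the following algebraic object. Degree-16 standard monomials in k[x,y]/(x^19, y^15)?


k[x,y], I = (x^19, y^15), d = 16
Need i < 19 and d-i < 15.
Range: 2 <= i <= 16.
H(16) = 15


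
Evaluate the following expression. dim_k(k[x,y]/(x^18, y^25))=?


Basis: x^i*y^j, i<18, j<25
18*25=450


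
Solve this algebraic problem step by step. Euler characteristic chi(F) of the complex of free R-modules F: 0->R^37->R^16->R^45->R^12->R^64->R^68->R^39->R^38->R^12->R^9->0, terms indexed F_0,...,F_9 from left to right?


chi = sum (-1)^i * rank:
(-1)^0*37=37
(-1)^1*16=-16
(-1)^2*45=45
(-1)^3*12=-12
(-1)^4*64=64
(-1)^5*68=-68
(-1)^6*39=39
(-1)^7*38=-38
(-1)^8*12=12
(-1)^9*9=-9
chi=54


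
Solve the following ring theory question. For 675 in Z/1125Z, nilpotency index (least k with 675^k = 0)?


675^k mod 1125:
k=1: 675
k=2: 0
First zero at k = 2


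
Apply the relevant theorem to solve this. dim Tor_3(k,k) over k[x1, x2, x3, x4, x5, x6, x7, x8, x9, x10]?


Koszul: C(n,i)=C(10,3)=120


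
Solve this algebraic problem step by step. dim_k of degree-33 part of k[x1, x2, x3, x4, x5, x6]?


C(d+n-1,n-1)=C(38,5)=501942


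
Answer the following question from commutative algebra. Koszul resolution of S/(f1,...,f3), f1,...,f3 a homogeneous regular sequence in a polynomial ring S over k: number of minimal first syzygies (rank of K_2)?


Regular sequence => Koszul complex is the minimal free resolution.
Syz_1 minimally generated by Koszul relations f_i*e_j - f_j*e_i (i<j): mu(Syz_1) = beta_2 = C(m,2) = m(m-1)/2
m=3
3*2/2 = 3


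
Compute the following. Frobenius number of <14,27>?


gcd(14,27)=1 => F=ab-a-b=14*27-14-27=378-41=337


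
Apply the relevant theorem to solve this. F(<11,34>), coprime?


gcd(11,34)=1 => F=ab-a-b=11*34-11-34=374-45=329


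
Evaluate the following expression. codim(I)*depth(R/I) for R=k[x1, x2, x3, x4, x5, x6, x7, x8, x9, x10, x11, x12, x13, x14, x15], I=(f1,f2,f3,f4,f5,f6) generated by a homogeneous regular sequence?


codim=6, depth=dim(R/I)=15-6=9
Product=6*9=54


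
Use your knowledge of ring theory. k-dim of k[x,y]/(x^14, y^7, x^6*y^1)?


k[x,y]/I, I = (x^14, y^7, x^6*y^1)
Rect: 14x7=98. Corner: (14-6)x(7-1)=48.
dim = 98-48 = 50


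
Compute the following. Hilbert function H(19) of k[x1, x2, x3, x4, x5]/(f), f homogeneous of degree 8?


C(23,4)-C(15,4)=8855-1365=7490


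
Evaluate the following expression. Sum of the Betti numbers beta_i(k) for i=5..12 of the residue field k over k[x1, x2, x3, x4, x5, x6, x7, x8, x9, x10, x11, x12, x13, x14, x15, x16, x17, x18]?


Koszul resolution: beta_i(k)=C(n,i), n=18
C(18,5)=8568, C(18,6)=18564, C(18,7)=31824, C(18,8)=43758, C(18,9)=48620, C(18,10)=43758, C(18,11)=31824, C(18,12)=18564
Sum=245480


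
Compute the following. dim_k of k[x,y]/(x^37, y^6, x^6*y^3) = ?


k[x,y]/I, I = (x^37, y^6, x^6*y^3)
Rect: 37x6=222. Corner: (37-6)x(6-3)=93.
dim = 222-93 = 129


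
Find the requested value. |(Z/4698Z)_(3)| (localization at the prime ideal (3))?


3-primary part: 4698=3^4*58
Size=3^4=81


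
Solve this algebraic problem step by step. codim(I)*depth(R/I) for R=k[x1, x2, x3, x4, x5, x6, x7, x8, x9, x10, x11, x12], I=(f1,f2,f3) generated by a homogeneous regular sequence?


codim=3, depth=dim(R/I)=12-3=9
Product=3*9=27


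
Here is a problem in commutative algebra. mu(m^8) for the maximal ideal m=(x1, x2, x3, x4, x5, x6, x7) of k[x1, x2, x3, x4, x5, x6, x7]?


Graded Nakayama: mu(m^d) = dim_k (m^d/m^(d+1)) = #degree-8 monomials in 7 vars
C(n+d-1,d)=C(14,8)=3003


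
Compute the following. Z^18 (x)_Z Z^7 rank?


rank(M(x)N) = rank(M)*rank(N)
18*7 = 126


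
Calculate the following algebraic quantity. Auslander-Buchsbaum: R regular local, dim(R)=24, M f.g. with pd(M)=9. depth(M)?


pd+depth=depth(R)=24
depth=24-9=15


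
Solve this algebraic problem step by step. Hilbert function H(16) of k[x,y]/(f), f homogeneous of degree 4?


H(t)=d for t>=d-1.
d=4, t=16
H(16)=4


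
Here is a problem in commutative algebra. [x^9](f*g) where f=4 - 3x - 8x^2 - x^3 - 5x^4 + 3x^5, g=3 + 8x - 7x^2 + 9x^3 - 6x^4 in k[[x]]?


[x^9] = sum a_i*b_j, i+j=9
  3*-6=-18
Sum=-18


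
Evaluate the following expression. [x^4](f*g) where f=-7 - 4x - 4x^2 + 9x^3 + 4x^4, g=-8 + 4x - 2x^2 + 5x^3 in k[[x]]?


[x^4] = sum a_i*b_j, i+j=4
  -4*5=-20
  -4*-2=8
  9*4=36
  4*-8=-32
Sum=-8


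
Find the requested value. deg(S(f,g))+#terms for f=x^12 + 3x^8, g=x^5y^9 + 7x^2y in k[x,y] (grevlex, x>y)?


LT(f)=x^12, LT(g)=x^5y^9
lcm(LM)=x^12y^9
S(f,g) (scaled by 1 to clear denominators) = y^9*f - x^7*g = 3x^8y^9 - 7x^9y
2 terms, deg 17.
17+2=19


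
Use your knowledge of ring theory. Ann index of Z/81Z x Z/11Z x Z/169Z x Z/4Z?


Exponent = lcm of the cyclic orders; pairwise coprime => product.
3^4*11^1*13^2*2^2=81*11*169*4=602316


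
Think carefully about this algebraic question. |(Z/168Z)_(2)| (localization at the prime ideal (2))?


2-primary part: 168=2^3*21
Size=2^3=8


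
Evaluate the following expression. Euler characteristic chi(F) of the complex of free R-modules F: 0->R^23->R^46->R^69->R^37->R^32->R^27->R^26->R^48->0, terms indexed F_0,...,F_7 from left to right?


chi = sum (-1)^i * rank:
(-1)^0*23=23
(-1)^1*46=-46
(-1)^2*69=69
(-1)^3*37=-37
(-1)^4*32=32
(-1)^5*27=-27
(-1)^6*26=26
(-1)^7*48=-48
chi=-8


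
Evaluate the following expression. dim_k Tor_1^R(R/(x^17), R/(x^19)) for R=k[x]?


Tor_1(R/I,R/J)=(I cap J)/IJ=(x^19)/(x^36)
dim=36-19=min(17,19)=17


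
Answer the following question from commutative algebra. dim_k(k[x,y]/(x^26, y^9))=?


Basis: x^i*y^j, i<26, j<9
26*9=234


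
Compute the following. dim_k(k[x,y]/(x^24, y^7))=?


Basis: x^i*y^j, i<24, j<7
24*7=168


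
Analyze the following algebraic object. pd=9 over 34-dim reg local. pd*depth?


pd+depth=34
depth=34-9=25
pd*depth=9*25=225


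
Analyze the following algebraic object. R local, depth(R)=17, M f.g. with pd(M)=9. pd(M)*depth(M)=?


pd+depth=17
depth=17-9=8
pd*depth=9*8=72


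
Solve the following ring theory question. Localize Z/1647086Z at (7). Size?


7-primary part: 1647086=7^7*2
Size=7^7=823543


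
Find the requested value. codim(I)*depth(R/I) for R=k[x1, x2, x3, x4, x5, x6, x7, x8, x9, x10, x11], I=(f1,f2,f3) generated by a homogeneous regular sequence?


codim=3, depth=dim(R/I)=11-3=8
Product=3*8=24


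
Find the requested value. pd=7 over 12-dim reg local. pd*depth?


pd+depth=12
depth=12-7=5
pd*depth=7*5=35


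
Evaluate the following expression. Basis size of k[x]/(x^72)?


Basis: 1,x,...,x^71
dim=72


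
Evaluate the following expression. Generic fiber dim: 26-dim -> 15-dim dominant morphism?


dim(fiber)=dim(X)-dim(Y)=26-15=11


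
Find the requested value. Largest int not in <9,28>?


gcd(9,28)=1 => F=ab-a-b=9*28-9-28=252-37=215


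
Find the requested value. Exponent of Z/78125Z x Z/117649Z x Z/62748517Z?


Exponent = lcm of the cyclic orders; pairwise coprime => product.
5^7*7^6*13^7=78125*117649*62748517=576742209104140625


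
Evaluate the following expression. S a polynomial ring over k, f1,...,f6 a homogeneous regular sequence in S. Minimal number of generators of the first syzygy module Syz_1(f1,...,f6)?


Regular sequence => Koszul complex is the minimal free resolution.
Syz_1 minimally generated by Koszul relations f_i*e_j - f_j*e_i (i<j): mu(Syz_1) = beta_2 = C(m,2) = m(m-1)/2
m=6
6*5/2 = 15


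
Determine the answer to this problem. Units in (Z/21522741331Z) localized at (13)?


Local ring = Z/62748517Z.
phi(62748517) = 13^6*(13-1) = 57921708


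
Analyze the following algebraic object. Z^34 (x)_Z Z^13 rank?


rank(M(x)N) = rank(M)*rank(N)
34*13 = 442


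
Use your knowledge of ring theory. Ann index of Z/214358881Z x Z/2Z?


Exponent = lcm of the cyclic orders; pairwise coprime => product.
11^8*2^1=214358881*2=428717762


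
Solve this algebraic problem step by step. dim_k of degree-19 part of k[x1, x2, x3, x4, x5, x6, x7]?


C(d+n-1,n-1)=C(25,6)=177100


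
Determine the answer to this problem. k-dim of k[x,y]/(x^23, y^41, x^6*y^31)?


k[x,y]/I, I = (x^23, y^41, x^6*y^31)
Rect: 23x41=943. Corner: (23-6)x(41-31)=170.
dim = 943-170 = 773


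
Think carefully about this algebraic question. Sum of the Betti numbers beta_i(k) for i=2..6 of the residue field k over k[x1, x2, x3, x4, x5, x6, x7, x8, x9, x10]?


Koszul resolution: beta_i(k)=C(n,i), n=10
C(10,2)=45, C(10,3)=120, C(10,4)=210, C(10,5)=252, C(10,6)=210
Sum=837


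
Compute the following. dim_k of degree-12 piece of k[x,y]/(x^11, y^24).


k[x,y], I = (x^11, y^24), d = 12
Need i < 11 and d-i < 24.
Range: 0 <= i <= 10.
H(12) = 11


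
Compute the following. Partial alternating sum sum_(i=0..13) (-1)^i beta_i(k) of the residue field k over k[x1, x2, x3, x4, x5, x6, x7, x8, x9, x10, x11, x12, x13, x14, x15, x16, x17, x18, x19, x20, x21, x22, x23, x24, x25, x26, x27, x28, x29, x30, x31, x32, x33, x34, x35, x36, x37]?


Koszul resolution: beta_i(k)=C(n,i), n=37
sum_(i=0..p) (-1)^i C(n,i) = (-1)^p C(n-1,p)
(-1)^13*C(36,13) = (-1)^13*2310789600 = -2310789600


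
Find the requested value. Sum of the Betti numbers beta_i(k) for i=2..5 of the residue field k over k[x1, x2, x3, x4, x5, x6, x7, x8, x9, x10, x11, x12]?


Koszul resolution: beta_i(k)=C(n,i), n=12
C(12,2)=66, C(12,3)=220, C(12,4)=495, C(12,5)=792
Sum=1573


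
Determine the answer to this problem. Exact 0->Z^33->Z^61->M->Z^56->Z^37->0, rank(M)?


Alt sum=0:
(-1)^0*33 + (-1)^1*61 + (-1)^2*? + (-1)^3*56 + (-1)^4*37=0
rank(M)=47


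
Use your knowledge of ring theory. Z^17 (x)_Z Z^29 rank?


rank(M(x)N) = rank(M)*rank(N)
17*29 = 493


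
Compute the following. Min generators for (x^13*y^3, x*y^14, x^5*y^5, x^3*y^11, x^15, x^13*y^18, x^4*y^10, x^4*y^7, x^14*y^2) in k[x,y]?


Remove redundant (divisible by others).
x^4*y^10 redundant.
x^13*y^18 redundant.
Min: x^15, x^14*y^2, x^13*y^3, x^5*y^5, x^4*y^7, x^3*y^11, x*y^14
Count=7


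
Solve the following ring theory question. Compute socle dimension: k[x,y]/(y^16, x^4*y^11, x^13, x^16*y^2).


Socle = ann(m) = span of standard monomials u with x*u, y*u in I (staircase corners).
Redundant generators: x^16*y^2
Minimal generators: x^13, x^4*y^11, y^16
Corners: x^3y^15, x^12y^10
Socle dim=2


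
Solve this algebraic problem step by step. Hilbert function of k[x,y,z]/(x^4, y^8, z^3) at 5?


Need i<4, j<8, k<3 with i+j+k=5.
For each i, j ranges over max(0,5-i-2)..min(7,5-i):
  i=0: j in [3,5] -> 3
  i=1: j in [2,4] -> 3
  i=2: j in [1,3] -> 3
  i=3: j in [0,2] -> 3
H(5) = 3+3+3+3 = 12


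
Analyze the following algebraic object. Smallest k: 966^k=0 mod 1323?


966^k mod 1323:
k=1: 966
k=2: 441
k=3: 0
First zero at k = 3


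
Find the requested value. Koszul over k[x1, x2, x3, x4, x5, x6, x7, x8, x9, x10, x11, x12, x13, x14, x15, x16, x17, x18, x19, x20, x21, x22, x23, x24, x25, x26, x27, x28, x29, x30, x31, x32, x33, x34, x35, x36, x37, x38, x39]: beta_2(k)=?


C(n,i)=C(39,2)=741


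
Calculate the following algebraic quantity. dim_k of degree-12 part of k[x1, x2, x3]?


C(d+n-1,n-1)=C(14,2)=91


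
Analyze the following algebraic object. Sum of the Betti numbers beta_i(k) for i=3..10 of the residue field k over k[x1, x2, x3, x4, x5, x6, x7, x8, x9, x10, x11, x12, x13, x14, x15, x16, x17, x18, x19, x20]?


Koszul resolution: beta_i(k)=C(n,i), n=20
C(20,3)=1140, C(20,4)=4845, C(20,5)=15504, C(20,6)=38760, C(20,7)=77520, C(20,8)=125970, C(20,9)=167960, C(20,10)=184756
Sum=616455


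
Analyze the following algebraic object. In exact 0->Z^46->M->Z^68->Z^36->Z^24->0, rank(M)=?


Alt sum=0:
(-1)^0*46 + (-1)^1*? + (-1)^2*68 + (-1)^3*36 + (-1)^4*24=0
rank(M)=102


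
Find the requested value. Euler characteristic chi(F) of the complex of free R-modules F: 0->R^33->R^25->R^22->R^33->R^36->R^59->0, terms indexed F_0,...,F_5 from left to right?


chi = sum (-1)^i * rank:
(-1)^0*33=33
(-1)^1*25=-25
(-1)^2*22=22
(-1)^3*33=-33
(-1)^4*36=36
(-1)^5*59=-59
chi=-26


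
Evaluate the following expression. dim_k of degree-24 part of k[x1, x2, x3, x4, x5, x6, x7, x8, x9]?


C(d+n-1,n-1)=C(32,8)=10518300


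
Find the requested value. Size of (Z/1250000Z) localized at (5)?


5-primary part: 1250000=5^7*16
Size=5^7=78125


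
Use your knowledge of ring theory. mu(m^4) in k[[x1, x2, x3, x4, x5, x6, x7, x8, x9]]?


C(n+d-1,d)=C(12,4)=495


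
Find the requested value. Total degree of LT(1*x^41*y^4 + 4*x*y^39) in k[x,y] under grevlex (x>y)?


LT: 1*x^41*y^4
deg_x=41, deg_y=4
Total=41+4=45


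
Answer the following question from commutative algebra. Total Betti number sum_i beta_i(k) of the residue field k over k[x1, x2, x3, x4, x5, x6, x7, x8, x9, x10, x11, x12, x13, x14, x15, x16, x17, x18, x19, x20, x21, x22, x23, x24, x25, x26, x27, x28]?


Koszul resolution: beta_i(k)=C(n,i), n=28
sum_i C(28,i) = 2^28 = 268435456


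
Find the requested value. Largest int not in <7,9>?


gcd(7,9)=1 => F=ab-a-b=7*9-7-9=63-16=47


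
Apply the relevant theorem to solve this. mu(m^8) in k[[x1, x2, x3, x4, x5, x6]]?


C(n+d-1,d)=C(13,8)=1287


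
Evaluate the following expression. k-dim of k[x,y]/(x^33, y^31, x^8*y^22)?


k[x,y]/I, I = (x^33, y^31, x^8*y^22)
Rect: 33x31=1023. Corner: (33-8)x(31-22)=225.
dim = 1023-225 = 798


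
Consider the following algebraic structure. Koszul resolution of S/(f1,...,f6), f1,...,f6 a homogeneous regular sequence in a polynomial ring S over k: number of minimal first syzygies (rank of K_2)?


Regular sequence => Koszul complex is the minimal free resolution.
Syz_1 minimally generated by Koszul relations f_i*e_j - f_j*e_i (i<j): mu(Syz_1) = beta_2 = C(m,2) = m(m-1)/2
m=6
6*5/2 = 15


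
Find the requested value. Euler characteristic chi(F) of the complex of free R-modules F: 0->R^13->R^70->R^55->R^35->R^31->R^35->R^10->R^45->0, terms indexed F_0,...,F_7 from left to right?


chi = sum (-1)^i * rank:
(-1)^0*13=13
(-1)^1*70=-70
(-1)^2*55=55
(-1)^3*35=-35
(-1)^4*31=31
(-1)^5*35=-35
(-1)^6*10=10
(-1)^7*45=-45
chi=-76


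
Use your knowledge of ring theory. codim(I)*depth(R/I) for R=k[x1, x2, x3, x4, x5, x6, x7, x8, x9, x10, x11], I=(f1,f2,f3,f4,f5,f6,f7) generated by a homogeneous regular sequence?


codim=7, depth=dim(R/I)=11-7=4
Product=7*4=28


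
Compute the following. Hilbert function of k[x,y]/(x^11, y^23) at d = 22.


k[x,y], I = (x^11, y^23), d = 22
Need i < 11 and d-i < 23.
Range: 0 <= i <= 10.
H(22) = 11


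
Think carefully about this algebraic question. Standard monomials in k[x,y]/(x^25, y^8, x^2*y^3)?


k[x,y]/I, I = (x^25, y^8, x^2*y^3)
Rect: 25x8=200. Corner: (25-2)x(8-3)=115.
dim = 200-115 = 85


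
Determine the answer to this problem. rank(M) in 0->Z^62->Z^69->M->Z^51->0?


Alt sum=0:
(-1)^0*62 + (-1)^1*69 + (-1)^2*? + (-1)^3*51=0
rank(M)=58


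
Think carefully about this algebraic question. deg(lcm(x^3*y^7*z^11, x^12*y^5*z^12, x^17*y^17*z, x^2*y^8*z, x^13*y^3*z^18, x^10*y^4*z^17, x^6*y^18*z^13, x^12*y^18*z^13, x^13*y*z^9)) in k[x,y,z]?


lcm = componentwise max:
x: max(3,12,17,2,13,10,6,12,13)=17
y: max(7,5,17,8,3,4,18,18,1)=18
z: max(11,12,1,1,18,17,13,13,9)=18
Total=17+18+18=53


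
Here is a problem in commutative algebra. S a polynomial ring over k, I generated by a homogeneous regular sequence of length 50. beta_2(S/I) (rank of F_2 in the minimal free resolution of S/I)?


Regular sequence => Koszul complex is the minimal free resolution.
Syz_1 minimally generated by Koszul relations f_i*e_j - f_j*e_i (i<j): mu(Syz_1) = beta_2 = C(m,2) = m(m-1)/2
m=50
50*49/2 = 1225


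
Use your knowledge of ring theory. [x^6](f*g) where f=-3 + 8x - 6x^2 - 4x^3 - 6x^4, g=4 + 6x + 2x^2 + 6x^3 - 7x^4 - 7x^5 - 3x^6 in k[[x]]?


[x^6] = sum a_i*b_j, i+j=6
  -3*-3=9
  8*-7=-56
  -6*-7=42
  -4*6=-24
  -6*2=-12
Sum=-41


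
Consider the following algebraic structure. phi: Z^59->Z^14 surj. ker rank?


rank(ker) = 59-14 = 45


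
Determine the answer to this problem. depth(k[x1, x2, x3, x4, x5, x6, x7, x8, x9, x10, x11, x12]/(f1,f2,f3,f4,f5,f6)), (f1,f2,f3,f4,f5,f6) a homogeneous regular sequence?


depth(R)=12
depth(R/I)=12-6=6


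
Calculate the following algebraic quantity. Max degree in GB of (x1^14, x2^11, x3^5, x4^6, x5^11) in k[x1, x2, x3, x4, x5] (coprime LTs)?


Pure powers, coprime LTs => already GB.
Degrees: 14, 11, 5, 6, 11
Max=14


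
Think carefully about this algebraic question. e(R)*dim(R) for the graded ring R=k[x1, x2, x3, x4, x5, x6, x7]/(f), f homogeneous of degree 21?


e(R)=deg(f)=21, dim(R)=7-1=6
e*dim=21*6=126


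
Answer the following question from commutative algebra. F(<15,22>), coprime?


gcd(15,22)=1 => F=ab-a-b=15*22-15-22=330-37=293


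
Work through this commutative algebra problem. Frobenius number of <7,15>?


gcd(7,15)=1 => F=ab-a-b=7*15-7-15=105-22=83


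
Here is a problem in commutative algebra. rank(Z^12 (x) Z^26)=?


rank(M(x)N) = rank(M)*rank(N)
12*26 = 312


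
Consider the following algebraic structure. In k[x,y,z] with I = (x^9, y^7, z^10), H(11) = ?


Need i<9, j<7, k<10 with i+j+k=11.
For each i, j ranges over max(0,11-i-9)..min(6,11-i):
  i=0: j in [2,6] -> 5
  i=1: j in [1,6] -> 6
  i=2: j in [0,6] -> 7
  i=3: j in [0,6] -> 7
  i=4: j in [0,6] -> 7
  i=5: j in [0,6] -> 7
  i=6: j in [0,5] -> 6
  i=7: j in [0,4] -> 5
  i=8: j in [0,3] -> 4
H(11) = 5+6+7+7+7+7+6+5+4 = 54


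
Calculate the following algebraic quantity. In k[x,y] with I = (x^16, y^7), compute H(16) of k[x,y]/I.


k[x,y], I = (x^16, y^7), d = 16
Need i < 16 and d-i < 7.
Range: 10 <= i <= 15.
H(16) = 6


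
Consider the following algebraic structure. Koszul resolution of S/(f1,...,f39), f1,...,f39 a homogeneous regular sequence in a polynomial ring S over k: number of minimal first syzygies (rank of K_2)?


Regular sequence => Koszul complex is the minimal free resolution.
Syz_1 minimally generated by Koszul relations f_i*e_j - f_j*e_i (i<j): mu(Syz_1) = beta_2 = C(m,2) = m(m-1)/2
m=39
39*38/2 = 741


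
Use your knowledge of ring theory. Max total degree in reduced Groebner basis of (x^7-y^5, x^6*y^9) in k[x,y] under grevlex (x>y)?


LT(f1)=x^7, LT(f2)=x^6y^9, lcm=x^7y^9
S(f1,f2) = y^9*f1 - x^1*f2 = -y^14
Reduced GB = {f1, f2, y^14}; degrees 7, 15, 14
Max = 15


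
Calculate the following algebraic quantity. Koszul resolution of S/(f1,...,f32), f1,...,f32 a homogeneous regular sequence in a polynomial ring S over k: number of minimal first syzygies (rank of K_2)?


Regular sequence => Koszul complex is the minimal free resolution.
Syz_1 minimally generated by Koszul relations f_i*e_j - f_j*e_i (i<j): mu(Syz_1) = beta_2 = C(m,2) = m(m-1)/2
m=32
32*31/2 = 496


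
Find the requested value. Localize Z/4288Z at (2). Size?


2-primary part: 4288=2^6*67
Size=2^6=64


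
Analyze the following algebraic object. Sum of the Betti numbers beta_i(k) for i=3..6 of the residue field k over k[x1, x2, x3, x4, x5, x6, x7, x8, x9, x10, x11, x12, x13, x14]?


Koszul resolution: beta_i(k)=C(n,i), n=14
C(14,3)=364, C(14,4)=1001, C(14,5)=2002, C(14,6)=3003
Sum=6370


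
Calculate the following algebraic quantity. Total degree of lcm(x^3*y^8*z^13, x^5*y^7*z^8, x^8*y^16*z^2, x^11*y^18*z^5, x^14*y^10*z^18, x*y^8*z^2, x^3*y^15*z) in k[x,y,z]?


lcm = componentwise max:
x: max(3,5,8,11,14,1,3)=14
y: max(8,7,16,18,10,8,15)=18
z: max(13,8,2,5,18,2,1)=18
Total=14+18+18=50


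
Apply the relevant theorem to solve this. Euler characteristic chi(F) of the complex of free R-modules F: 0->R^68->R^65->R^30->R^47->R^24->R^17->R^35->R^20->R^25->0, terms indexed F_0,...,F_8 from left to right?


chi = sum (-1)^i * rank:
(-1)^0*68=68
(-1)^1*65=-65
(-1)^2*30=30
(-1)^3*47=-47
(-1)^4*24=24
(-1)^5*17=-17
(-1)^6*35=35
(-1)^7*20=-20
(-1)^8*25=25
chi=33


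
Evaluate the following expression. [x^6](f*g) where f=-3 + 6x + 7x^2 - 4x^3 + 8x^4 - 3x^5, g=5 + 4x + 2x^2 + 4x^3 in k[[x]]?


[x^6] = sum a_i*b_j, i+j=6
  -4*4=-16
  8*2=16
  -3*4=-12
Sum=-12


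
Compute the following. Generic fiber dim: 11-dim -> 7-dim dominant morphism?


dim(fiber)=dim(X)-dim(Y)=11-7=4


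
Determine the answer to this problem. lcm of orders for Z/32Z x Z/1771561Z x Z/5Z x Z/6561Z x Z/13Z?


Exponent = lcm of the cyclic orders; pairwise coprime => product.
2^5*11^6*5^1*3^8*13^1=32*1771561*5*6561*13=24176280379680


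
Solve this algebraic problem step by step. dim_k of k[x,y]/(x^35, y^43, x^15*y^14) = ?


k[x,y]/I, I = (x^35, y^43, x^15*y^14)
Rect: 35x43=1505. Corner: (35-15)x(43-14)=580.
dim = 1505-580 = 925


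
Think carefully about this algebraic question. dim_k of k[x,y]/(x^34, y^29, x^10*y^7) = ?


k[x,y]/I, I = (x^34, y^29, x^10*y^7)
Rect: 34x29=986. Corner: (34-10)x(29-7)=528.
dim = 986-528 = 458


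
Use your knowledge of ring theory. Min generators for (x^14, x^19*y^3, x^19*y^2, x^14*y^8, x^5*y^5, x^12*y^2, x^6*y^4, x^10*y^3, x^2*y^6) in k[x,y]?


Remove redundant (divisible by others).
x^14*y^8 redundant.
x^19*y^3 redundant.
x^19*y^2 redundant.
Min: x^14, x^12*y^2, x^10*y^3, x^6*y^4, x^5*y^5, x^2*y^6
Count=6


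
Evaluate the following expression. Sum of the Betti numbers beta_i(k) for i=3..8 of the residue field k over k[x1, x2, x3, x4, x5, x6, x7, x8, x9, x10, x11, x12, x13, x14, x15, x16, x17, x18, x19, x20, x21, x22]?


Koszul resolution: beta_i(k)=C(n,i), n=22
C(22,3)=1540, C(22,4)=7315, C(22,5)=26334, C(22,6)=74613, C(22,7)=170544, C(22,8)=319770
Sum=600116


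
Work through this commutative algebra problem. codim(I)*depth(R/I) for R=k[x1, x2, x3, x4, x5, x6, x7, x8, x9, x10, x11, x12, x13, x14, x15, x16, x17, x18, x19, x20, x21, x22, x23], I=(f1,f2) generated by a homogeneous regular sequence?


codim=2, depth=dim(R/I)=23-2=21
Product=2*21=42


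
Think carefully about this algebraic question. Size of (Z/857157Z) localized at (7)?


7-primary part: 857157=7^5*51
Size=7^5=16807


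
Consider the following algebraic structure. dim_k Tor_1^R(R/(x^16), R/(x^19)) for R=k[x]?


Tor_1(R/I,R/J)=(I cap J)/IJ=(x^19)/(x^35)
dim=35-19=min(16,19)=16


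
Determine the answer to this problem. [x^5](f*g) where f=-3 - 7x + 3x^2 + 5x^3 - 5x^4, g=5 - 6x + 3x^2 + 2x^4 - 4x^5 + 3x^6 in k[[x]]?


[x^5] = sum a_i*b_j, i+j=5
  -3*-4=12
  -7*2=-14
  5*3=15
  -5*-6=30
Sum=43


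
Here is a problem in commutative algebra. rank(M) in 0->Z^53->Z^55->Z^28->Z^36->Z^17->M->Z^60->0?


Alt sum=0:
(-1)^0*53 + (-1)^1*55 + (-1)^2*28 + (-1)^3*36 + (-1)^4*17 + (-1)^5*? + (-1)^6*60=0
rank(M)=67


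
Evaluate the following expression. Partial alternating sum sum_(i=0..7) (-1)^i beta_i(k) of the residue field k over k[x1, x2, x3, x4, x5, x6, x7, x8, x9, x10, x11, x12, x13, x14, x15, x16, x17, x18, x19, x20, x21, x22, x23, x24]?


Koszul resolution: beta_i(k)=C(n,i), n=24
sum_(i=0..p) (-1)^i C(n,i) = (-1)^p C(n-1,p)
(-1)^7*C(23,7) = (-1)^7*245157 = -245157


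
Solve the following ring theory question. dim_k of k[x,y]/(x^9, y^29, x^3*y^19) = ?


k[x,y]/I, I = (x^9, y^29, x^3*y^19)
Rect: 9x29=261. Corner: (9-3)x(29-19)=60.
dim = 261-60 = 201


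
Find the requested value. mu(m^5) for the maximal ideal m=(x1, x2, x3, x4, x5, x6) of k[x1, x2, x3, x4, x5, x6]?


Graded Nakayama: mu(m^d) = dim_k (m^d/m^(d+1)) = #degree-5 monomials in 6 vars
C(n+d-1,d)=C(10,5)=252


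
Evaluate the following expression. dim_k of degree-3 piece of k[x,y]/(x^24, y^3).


k[x,y], I = (x^24, y^3), d = 3
Need i < 24 and d-i < 3.
Range: 1 <= i <= 3.
H(3) = 3


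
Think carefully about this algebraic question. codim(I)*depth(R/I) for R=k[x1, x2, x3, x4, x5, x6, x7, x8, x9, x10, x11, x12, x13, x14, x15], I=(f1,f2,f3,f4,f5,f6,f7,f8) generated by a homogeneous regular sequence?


codim=8, depth=dim(R/I)=15-8=7
Product=8*7=56


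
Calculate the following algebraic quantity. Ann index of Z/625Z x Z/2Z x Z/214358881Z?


Exponent = lcm of the cyclic orders; pairwise coprime => product.
5^4*2^1*11^8=625*2*214358881=267948601250


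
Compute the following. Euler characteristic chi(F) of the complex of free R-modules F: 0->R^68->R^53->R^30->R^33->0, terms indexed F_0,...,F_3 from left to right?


chi = sum (-1)^i * rank:
(-1)^0*68=68
(-1)^1*53=-53
(-1)^2*30=30
(-1)^3*33=-33
chi=12


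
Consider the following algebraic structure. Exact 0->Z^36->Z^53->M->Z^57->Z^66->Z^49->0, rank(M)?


Alt sum=0:
(-1)^0*36 + (-1)^1*53 + (-1)^2*? + (-1)^3*57 + (-1)^4*66 + (-1)^5*49=0
rank(M)=57


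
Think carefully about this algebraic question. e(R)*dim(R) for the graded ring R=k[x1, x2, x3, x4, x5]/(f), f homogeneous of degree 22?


e(R)=deg(f)=22, dim(R)=5-1=4
e*dim=22*4=88


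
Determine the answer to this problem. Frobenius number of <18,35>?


gcd(18,35)=1 => F=ab-a-b=18*35-18-35=630-53=577


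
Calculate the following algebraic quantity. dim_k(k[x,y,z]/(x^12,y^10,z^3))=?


Basis: x^iy^jz^k, i<12,j<10,k<3
12*10*3=360


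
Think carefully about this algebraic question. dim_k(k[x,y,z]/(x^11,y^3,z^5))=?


Basis: x^iy^jz^k, i<11,j<3,k<5
11*3*5=165


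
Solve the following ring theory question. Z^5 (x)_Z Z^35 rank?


rank(M(x)N) = rank(M)*rank(N)
5*35 = 175


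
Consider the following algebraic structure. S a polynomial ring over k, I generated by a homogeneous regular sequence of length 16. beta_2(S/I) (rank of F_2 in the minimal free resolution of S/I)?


Regular sequence => Koszul complex is the minimal free resolution.
Syz_1 minimally generated by Koszul relations f_i*e_j - f_j*e_i (i<j): mu(Syz_1) = beta_2 = C(m,2) = m(m-1)/2
m=16
16*15/2 = 120
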